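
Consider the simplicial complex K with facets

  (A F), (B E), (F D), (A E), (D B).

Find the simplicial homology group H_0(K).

Take the total order A < B < D < E < F on the vertex set. Then K (dimension 1) consists of the simplices:

  0-simplices (5): A, B, D, E, F
  1-simplices (5): AE, AF, BD, BE, DF

Hence C_0 ≅ Z^5, C_1 ≅ Z^5.

The boundary map ∂_1: C_1 → C_0 maps an edge to its endpoints' difference, ∂[p,q] = q − p.
The resulting 5×5 matrix has rank 4, and its Smith normal form has invariant factors (1,1,1,1).

Reading off H_k = ker ∂_k / im ∂_{k+1}:

  H_0: rank C_0 − rank ∂_1 = 5 − 4 = 1, and the invariant factors of ∂_1 are all 1, so H_0 ≅ Z.

H_0 = Z.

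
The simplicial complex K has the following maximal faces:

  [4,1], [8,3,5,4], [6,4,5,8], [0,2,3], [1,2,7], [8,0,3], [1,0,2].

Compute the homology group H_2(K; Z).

H_2 = 0.

Take the total order 0 < 1 < 2 < 3 < 4 < 5 < 6 < 7 < 8 on the vertex set. Then K (dimension 3) consists of the simplices:

  0-simplices (9): [0], [1], [2], [3], [4], [5], [6], [7], [8]
  1-simplices (18): [0,1], [0,2], [0,3], [0,8], [1,2], [1,4], [1,7], [2,3], [2,7], [3,4], [3,5], [3,8], [4,5], [4,6], [4,8], [5,6], [5,8], [6,8]
  2-simplices (11): [0,1,2], [0,2,3], [0,3,8], [1,2,7], [3,4,5], [3,4,8], [3,5,8], [4,5,6], [4,5,8], [4,6,8], [5,6,8]
  3-simplices (2): [3,4,5,8], [4,5,6,8]

Hence C_0 ≅ Z^9, C_1 ≅ Z^18, C_2 ≅ Z^11, C_3 ≅ Z^2.

Boundary ∂_1: C_1 → C_0 sends each edge [p,q] (with p < q) to q − p. For instance
  ∂[0,2] = [2] − [0].
As a 9×18 matrix over Z this has rank 8, with invariant factors (1,1,1,1,1,1,1,1).

The boundary map ∂_2: C_2 → C_1 maps a triangle to the signed sum of its edges. For instance
  ∂[0,2,3] = [2,3] − [0,3] + [0,2],
  ∂[0,3,8] = [3,8] − [0,8] + [0,3].
The 18×11 boundary matrix has rank 9 and Smith normal form diag(1,1,1,1,1,1,1,1,1).

∂_3: C_3 → C_2 sends each 3-simplex σ to the alternating sum Σ_i (−1)^i (σ with its i-th vertex removed). For instance
  ∂[4,5,6,8] = [5,6,8] − [4,6,8] + [4,5,8] − [4,5,6],
  ∂[3,4,5,8] = [4,5,8] − [3,5,8] + [3,4,8] − [3,4,5].
As a 11×2 matrix over Z this has rank 2, with invariant factors (1,1).

Reading off H_k = ker ∂_k / im ∂_{k+1}:

  H_2: rank ker ∂_2 − rank ∂_3 = (11 − 9) − 2 = 0, and the invariant factors of ∂_3 are all 1, so H_2 ≅ 0.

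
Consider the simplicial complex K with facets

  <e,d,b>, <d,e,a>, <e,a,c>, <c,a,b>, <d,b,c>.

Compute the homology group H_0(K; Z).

Order the vertices as a < b < c < d < e. Listing each simplex with vertices in this order, K has dimension 2 with simplices:

  0-simplices (5): a, b, c, d, e
  1-simplices (10): ab, ac, ad, ae, bc, bd, be, cd, ce, de
  2-simplices (5): abc, ace, ade, bcd, bde

Hence C_0 ≅ Z^5, C_1 ≅ Z^10, C_2 ≅ Z^5.

∂_1: C_1 → C_0 sends each edge [p,q] (with p < q) to q − p.
The 5×10 boundary matrix has rank 4 and Smith normal form diag(1,1,1,1).

Boundary ∂_2: C_2 → C_1 maps a triangle to the signed sum of its edges. For instance
  ∂abc = bc − ac + ab,
  ∂ade = de − ae + ad.
The 10×5 boundary matrix has rank 5 and Smith normal form diag(1,1,1,1,1).

Now H_k = ker ∂_k / im ∂_{k+1}, so:

  H_0: rank C_0 − rank ∂_1 = 5 − 4 = 1, and the invariant factors of ∂_1 are all 1, so H_0 = Z.

(K is a triangulation of the Möbius band.)

H_0 ≅ Z.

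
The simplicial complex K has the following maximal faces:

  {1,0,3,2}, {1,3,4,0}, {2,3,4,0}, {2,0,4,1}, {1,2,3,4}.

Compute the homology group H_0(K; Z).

Take the total order 0 < 1 < 2 < 3 < 4 on the vertex set. Then K (dimension 3) consists of the simplices:

  0-simplices (5): [0], [1], [2], [3], [4]
  1-simplices (10): [0,1], [0,2], [0,3], [0,4], [1,2], [1,3], [1,4], [2,3], [2,4], [3,4]
  2-simplices (10): [0,1,2], [0,1,3], [0,1,4], [0,2,3], [0,2,4], [0,3,4], [1,2,3], [1,2,4], [1,3,4], [2,3,4]
  3-simplices (5): [0,1,2,3], [0,1,2,4], [0,1,3,4], [0,2,3,4], [1,2,3,4]

Hence C_0 ≅ Z^5, C_1 ≅ Z^10, C_2 ≅ Z^10, C_3 ≅ Z^5.

∂_1: C_1 → C_0 maps an edge to its endpoints' difference, ∂[p,q] = q − p. For instance
  ∂[2,3] = [3] − [2].
This gives a 5×10 integer matrix of rank 4; reducing to Smith normal form yields diagonal entries (1,1,1,1).

The boundary map ∂_2: C_2 → C_1 sends each 2-simplex [p,q,r] to [q,r] − [p,r] + [p,q]. For instance
  ∂[1,2,3] = [2,3] − [1,3] + [1,2],
  ∂[1,2,4] = [2,4] − [1,4] + [1,2].
This gives a 10×10 integer matrix of rank 6; reducing to Smith normal form yields diagonal entries (1,1,1,1,1,1).

∂_3: C_3 → C_2 sends each 3-simplex σ to the alternating sum Σ_i (−1)^i (σ with its i-th vertex removed). For instance
  ∂[0,1,2,4] = [1,2,4] − [0,2,4] + [0,1,4] − [0,1,2],
  ∂[1,2,3,4] = [2,3,4] − [1,3,4] + [1,2,4] − [1,2,3].
This gives a 10×5 integer matrix of rank 4; reducing to Smith normal form yields diagonal entries (1,1,1,1).

Now H_k = ker ∂_k / im ∂_{k+1}, so:

  H_0: rank C_0 − rank ∂_1 = 5 − 4 = 1, and the invariant factors of ∂_1 are all 1, so H_0 = Z.

H_0 = Z.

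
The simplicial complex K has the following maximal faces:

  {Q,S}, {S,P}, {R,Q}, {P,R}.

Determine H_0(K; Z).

H_0 ≅ Z.

We work with the vertex ordering P < Q < R < S. The simplices of K, each written with vertices in increasing order, are:

  0-simplices (4): P, Q, R, S
  1-simplices (4): PR, PS, QR, QS

so the chain groups are C_0 ≅ Z^4, C_1 ≅ Z^4.

Boundary ∂_1: C_1 → C_0 maps an edge to its endpoints' difference, ∂[p,q] = q − p.
As a 4×4 matrix over Z this has rank 3, with invariant factors (1,1,1).

From H_k ≅ ker(∂_k) / im(∂_{k+1}) we obtain:

  H_0: rank C_0 − rank ∂_1 = 4 − 3 = 1, and the invariant factors of ∂_1 are all 1, so H_0 ≅ Z.

(K is a triangulation of the circle S^1.)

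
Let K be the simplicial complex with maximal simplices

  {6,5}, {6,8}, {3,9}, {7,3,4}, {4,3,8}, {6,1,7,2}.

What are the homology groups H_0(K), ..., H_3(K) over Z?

We work with the vertex ordering 1 < 2 < 3 < 4 < 5 < 6 < 7 < 8 < 9. The simplices of K, each written with vertices in increasing order, are:

  0-simplices (9): [1], [2], [3], [4], [5], [6], [7], [8], [9]
  1-simplices (14): [1,2], [1,6], [1,7], [2,6], [2,7], [3,4], [3,7], [3,8], [3,9], [4,7], [4,8], [5,6], [6,7], [6,8]
  2-simplices (6): [1,2,6], [1,2,7], [1,6,7], [2,6,7], [3,4,7], [3,4,8]
  3-simplices (1): [1,2,6,7]

Hence C_0 ≅ Z^9, C_1 ≅ Z^14, C_2 ≅ Z^6, C_3 ≅ Z^1.

∂_1: C_1 → C_0 sends each edge [p,q] (with p < q) to q − p. For instance
  ∂[3,8] = [8] − [3].
This gives a 9×14 integer matrix of rank 8; reducing to Smith normal form yields diagonal entries (1,1,1,1,1,1,1,1).

∂_2: C_2 → C_1 sends each 2-simplex [p,q,r] to [q,r] − [p,r] + [p,q]. For instance
  ∂[1,2,7] = [2,7] − [1,7] + [1,2],
  ∂[1,6,7] = [6,7] − [1,7] + [1,6].
As a 14×6 matrix over Z this has rank 5, with invariant factors (1,1,1,1,1).

Boundary ∂_3: C_3 → C_2 sends each 3-simplex σ to the alternating sum Σ_i (−1)^i (σ with its i-th vertex removed). For instance
  ∂[1,2,6,7] = [2,6,7] − [1,6,7] + [1,2,7] − [1,2,6].
As a 6×1 matrix over Z this has rank 1, with invariant factors (1).

From H_k ≅ ker(∂_k) / im(∂_{k+1}) we obtain:

  H_0: rank C_0 − rank ∂_1 = 9 − 8 = 1, and the invariant factors of ∂_1 are all 1, so H_0 ≅ Z.
  H_1: rank ker ∂_1 − rank ∂_2 = (14 − 8) − 5 = 1, and the invariant factors of ∂_2 are all 1, so H_1 ≅ Z.
  H_2: rank ker ∂_2 − rank ∂_3 = (6 − 5) − 1 = 0, and the invariant factors of ∂_3 are all 1, so H_2 ≅ 0.
  H_3: rank ker ∂_3 − rank ∂_4 = (1 − 1) − 0 = 0, and there is no ∂_4, so H_3 ≅ 0.

H_0 = Z,  H_1 = Z,  H_2 = 0,  H_3 = 0.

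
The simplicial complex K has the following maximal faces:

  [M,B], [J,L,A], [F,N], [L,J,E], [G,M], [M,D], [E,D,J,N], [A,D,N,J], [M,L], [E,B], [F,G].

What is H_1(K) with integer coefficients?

H_1 ≅ Z^3.

We work with the vertex ordering A < B < D < E < F < G < J < L < M < N. The simplices of K, each written with vertices in increasing order, are:

  0-simplices (10): A, B, D, E, F, G, J, L, M, N
  1-simplices (19): AD, AJ, AL, AN, BE, BM, DE, DJ, DM, DN, EJ, EL, EN, FG, FN, GM, JL, JN, LM
  2-simplices (9): ADJ, ADN, AJL, AJN, DEJ, DEN, DJN, EJL, EJN
  3-simplices (2): ADJN, DEJN

giving chain groups C_0 ≅ Z^10, C_1 ≅ Z^19, C_2 ≅ Z^9, C_3 ≅ Z^2.

The boundary map ∂_1: C_1 → C_0 sends each edge [p,q] (with p < q) to q − p. For instance
  ∂FN = N − F.
As a 10×19 matrix over Z this has rank 9, with invariant factors (1,1,1,1,1,1,1,1,1).

Boundary ∂_2: C_2 → C_1 maps a triangle to the signed sum of its edges. For instance
  ∂AJL = JL − AL + AJ,
  ∂DJN = JN − DN + DJ.
The resulting 19×9 matrix has rank 7, and its Smith normal form has invariant factors (1,1,1,1,1,1,1).

The boundary map ∂_3: C_3 → C_2 sends each 3-simplex σ to the alternating sum Σ_i (−1)^i (σ with its i-th vertex removed). For instance
  ∂DEJN = EJN − DJN + DEN − DEJ,
  ∂ADJN = DJN − AJN + ADN − ADJ.
The resulting 9×2 matrix has rank 2, and its Smith normal form has invariant factors (1,1).

From H_k ≅ ker(∂_k) / im(∂_{k+1}) we obtain:

  H_1: rank ker ∂_1 − rank ∂_2 = (19 − 9) − 7 = 3, and the invariant factors of ∂_2 are all 1, so H_1 = Z^3.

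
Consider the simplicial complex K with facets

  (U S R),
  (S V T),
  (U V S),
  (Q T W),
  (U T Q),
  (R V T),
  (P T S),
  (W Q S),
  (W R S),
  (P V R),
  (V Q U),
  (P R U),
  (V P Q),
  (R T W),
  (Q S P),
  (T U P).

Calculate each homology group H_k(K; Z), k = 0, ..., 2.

H_0 ≅ Z,  H_1 ≅ Z^2,  H_2 ≅ Z.

Fix the vertex order P < Q < R < S < T < U < V < W and write every simplex with vertices in increasing order. Then dim K = 2 and the simplices of K are:

  0-simplices (8): P, Q, R, S, T, U, V, W
  1-simplices (24): PQ, PR, PS, PT, PU, PV, QS, QT, QU, QV, QW, RS, RT, RU, RV, RW, ST, SU, SV, SW, TU, TV, TW, UV
  2-simplices (16): PQS, PQV, PRU, PRV, PST, PTU, QSW, QTU, QTW, QUV, RSU, RSW, RTV, RTW, STV, SUV

Hence C_0 ≅ Z^8, C_1 ≅ Z^24, C_2 ≅ Z^16.

∂_1: C_1 → C_0 is given by ∂[p,q] = [q] − [p]. For instance
  ∂PS = S − P.
This gives a 8×24 integer matrix of rank 7; reducing to Smith normal form yields diagonal entries (1,1,1,1,1,1,1).

∂_2: C_2 → C_1 sends each 2-simplex [p,q,r] to [q,r] − [p,r] + [p,q]. For instance
  ∂QUV = UV − QV + QU,
  ∂PQV = QV − PV + PQ.
The resulting 24×16 matrix has rank 15, and its Smith normal form has invariant factors (1,1,1,1,1,1,1,1,1,1,1,1,1,1,1).

Now H_k = ker ∂_k / im ∂_{k+1}, so:

  H_0: rank C_0 − rank ∂_1 = 8 − 7 = 1, and the invariant factors of ∂_1 are all 1, so H_0 = Z.
  H_1: rank ker ∂_1 − rank ∂_2 = (24 − 7) − 15 = 2, and the invariant factors of ∂_2 are all 1, so H_1 = Z^2.
  H_2: rank ker ∂_2 − rank ∂_3 = (16 − 15) − 0 = 1, and there is no ∂_3, so H_2 = Z.

As a check, the Euler characteristic is 8 − 24 + 16 = 0, which agrees with 1 − 2 + 1 = 0.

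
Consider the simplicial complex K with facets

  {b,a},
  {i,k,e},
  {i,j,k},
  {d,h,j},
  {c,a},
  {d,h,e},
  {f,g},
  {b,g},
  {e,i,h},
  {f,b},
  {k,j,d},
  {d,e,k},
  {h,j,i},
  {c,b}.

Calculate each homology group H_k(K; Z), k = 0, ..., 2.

Take the total order a < b < c < d < e < f < g < h < i < j < k on the vertex set. Then K (dimension 2) consists of the simplices:

  0-simplices (11): a, b, c, d, e, f, g, h, i, j, k
  1-simplices (18): ab, ac, bc, bf, bg, de, dh, dj, dk, eh, ei, ek, fg, hi, hj, ij, ik, jk
  2-simplices (8): deh, dek, dhj, djk, ehi, eik, hij, ijk

Hence C_0 ≅ Z^11, C_1 ≅ Z^18, C_2 ≅ Z^8.

Boundary ∂_1: C_1 → C_0 maps an edge to its endpoints' difference, ∂[p,q] = q − p. For instance
  ∂bg = g − b.
As a 11×18 matrix over Z this has rank 9, with invariant factors (1,1,1,1,1,1,1,1,1).

The boundary map ∂_2: C_2 → C_1 acts by ∂[p,q,r] = [q,r] − [p,r] + [p,q]. For instance
  ∂deh = eh − dh + de,
  ∂eik = ik − ek + ei.
This gives a 18×8 integer matrix of rank 7; reducing to Smith normal form yields diagonal entries (1,1,1,1,1,1,1).

Reading off H_k = ker ∂_k / im ∂_{k+1}:

  H_0: rank C_0 − rank ∂_1 = 11 − 9 = 2, and the invariant factors of ∂_1 are all 1, so H_0 = Z^2.
  H_1: rank ker ∂_1 − rank ∂_2 = (18 − 9) − 7 = 2, and the invariant factors of ∂_2 are all 1, so H_1 = Z^2.
  H_2: rank ker ∂_2 − rank ∂_3 = (8 − 7) − 0 = 1, and there is no ∂_3, so H_2 = Z.

(K is a triangulation of the disjoint union of the 2-sphere S^2 and a wedge of 2 circles.)

H_0 ≅ Z^2,  H_1 ≅ Z^2,  H_2 ≅ Z.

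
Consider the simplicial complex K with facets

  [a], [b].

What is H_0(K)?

Order the vertices as a < b. Listing each simplex with vertices in this order, K has dimension 0 with simplices:

  0-simplices (2): a, b

so the chain groups are C_0 ≅ Z^2.

Reading off H_k = ker ∂_k / im ∂_{k+1}:

  H_0: rank C_0 − rank ∂_1 = 2 − 0 = 2, and there is no ∂_1, so H_0 = Z^2.

(K is a triangulation of a set of 2 points.)

H_0 = Z^2.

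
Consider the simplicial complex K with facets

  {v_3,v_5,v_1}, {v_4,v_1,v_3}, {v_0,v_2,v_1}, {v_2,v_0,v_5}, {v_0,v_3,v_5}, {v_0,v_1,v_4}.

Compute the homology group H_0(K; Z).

Order the vertices as v_0 < v_1 < v_2 < v_3 < v_4 < v_5. Listing each simplex with vertices in this order, K has dimension 2 with simplices:

  0-simplices (6): [v_0], [v_1], [v_2], [v_3], [v_4], [v_5]
  1-simplices (12): [v_0,v_1], [v_0,v_2], [v_0,v_3], [v_0,v_4], [v_0,v_5], [v_1,v_2], [v_1,v_3], [v_1,v_4], [v_1,v_5], [v_2,v_5], [v_3,v_4], [v_3,v_5]
  2-simplices (6): [v_0,v_1,v_2], [v_0,v_1,v_4], [v_0,v_2,v_5], [v_0,v_3,v_5], [v_1,v_3,v_4], [v_1,v_3,v_5]

Hence C_0 ≅ Z^6, C_1 ≅ Z^12, C_2 ≅ Z^6.

The boundary map ∂_1: C_1 → C_0 sends each edge [p,q] (with p < q) to q − p.
The resulting 6×12 matrix has rank 5, and its Smith normal form has invariant factors (1,1,1,1,1).

∂_2: C_2 → C_1 maps a triangle to the signed sum of its edges. For instance
  ∂[v_0,v_3,v_5] = [v_3,v_5] − [v_0,v_5] + [v_0,v_3],
  ∂[v_0,v_2,v_5] = [v_2,v_5] − [v_0,v_5] + [v_0,v_2].
The 12×6 boundary matrix has rank 6 and Smith normal form diag(1,1,1,1,1,1).

Now H_k = ker ∂_k / im ∂_{k+1}, so:

  H_0: rank C_0 − rank ∂_1 = 6 − 5 = 1, and the invariant factors of ∂_1 are all 1, so H_0 = Z.

(K is a triangulation of the cylinder S^1 x I.)

H_0 ≅ Z.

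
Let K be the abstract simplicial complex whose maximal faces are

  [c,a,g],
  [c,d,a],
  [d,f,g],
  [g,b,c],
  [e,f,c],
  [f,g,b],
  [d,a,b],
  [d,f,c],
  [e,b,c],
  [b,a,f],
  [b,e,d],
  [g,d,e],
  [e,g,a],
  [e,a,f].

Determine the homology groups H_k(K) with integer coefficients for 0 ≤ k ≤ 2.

H_0 = Z,  H_1 = Z^2,  H_2 = Z.

Fix the vertex order a < b < c < d < e < f < g and write every simplex with vertices in increasing order. Then dim K = 2 and the simplices of K are:

  0-simplices (7): a, b, c, d, e, f, g
  1-simplices (21): ab, ac, ad, ae, af, ag, bc, bd, be, bf, bg, cd, ce, cf, cg, de, df, dg, ef, eg, fg
  2-simplices (14): abd, abf, acd, acg, aef, aeg, bce, bcg, bde, bfg, cdf, cef, deg, dfg

giving chain groups C_0 ≅ Z^7, C_1 ≅ Z^21, C_2 ≅ Z^14.

Boundary ∂_1: C_1 → C_0 is given by ∂[p,q] = [q] − [p]. For instance
  ∂ag = g − a.
The 7×21 boundary matrix has rank 6 and Smith normal form diag(1,1,1,1,1,1).

∂_2: C_2 → C_1 maps a triangle to the signed sum of its edges. For instance
  ∂aef = ef − af + ae,
  ∂abd = bd − ad + ab.
As a 21×14 matrix over Z this has rank 13, with invariant factors (1,1,1,1,1,1,1,1,1,1,1,1,1).

Now H_k = ker ∂_k / im ∂_{k+1}, so:

  H_0: rank C_0 − rank ∂_1 = 7 − 6 = 1, and the invariant factors of ∂_1 are all 1, so H_0 = Z.
  H_1: rank ker ∂_1 − rank ∂_2 = (21 − 6) − 13 = 2, and the invariant factors of ∂_2 are all 1, so H_1 = Z^2.
  H_2: rank ker ∂_2 − rank ∂_3 = (14 − 13) − 0 = 1, and there is no ∂_3, so H_2 = Z.

As a check, the Euler characteristic is 7 − 21 + 14 = 0, which agrees with 1 − 2 + 1 = 0.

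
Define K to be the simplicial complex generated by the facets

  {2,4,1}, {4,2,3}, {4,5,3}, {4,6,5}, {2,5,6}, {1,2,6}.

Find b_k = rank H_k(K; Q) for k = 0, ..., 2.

Take the total order 1 < 2 < 3 < 4 < 5 < 6 on the vertex set. Then K (dimension 2) consists of the simplices:

  0-simplices (6): [1], [2], [3], [4], [5], [6]
  1-simplices (12): [1,2], [1,4], [1,6], [2,3], [2,4], [2,5], [2,6], [3,4], [3,5], [4,5], [4,6], [5,6]
  2-simplices (6): [1,2,4], [1,2,6], [2,3,4], [2,5,6], [3,4,5], [4,5,6]

Hence C_0 ≅ Z^6, C_1 ≅ Z^12, C_2 ≅ Z^6.

Boundary ∂_1: C_1 → C_0 maps an edge to its endpoints' difference, ∂[p,q] = q − p.
This gives a 6×12 integer matrix of rank 5; reducing to Smith normal form yields diagonal entries (1,1,1,1,1).

∂_2: C_2 → C_1 sends each 2-simplex [p,q,r] to [q,r] − [p,r] + [p,q]. For instance
  ∂[2,5,6] = [5,6] − [2,6] + [2,5],
  ∂[1,2,4] = [2,4] − [1,4] + [1,2].
As a 12×6 matrix over Z this has rank 6, with invariant factors (1,1,1,1,1,1).

Computing H_k = (kernel of ∂_k) / (image of ∂_{k+1}):

  H_0: rank C_0 − rank ∂_1 = 6 − 5 = 1, and the invariant factors of ∂_1 are all 1, so H_0 ≅ Z.
  H_1: rank ker ∂_1 − rank ∂_2 = (12 − 5) − 6 = 1, and the invariant factors of ∂_2 are all 1, so H_1 ≅ Z.
  H_2: rank ker ∂_2 − rank ∂_3 = (6 − 6) − 0 = 0, and there is no ∂_3, so H_2 ≅ 0.

As a check, the Euler characteristic is 6 − 12 + 6 = 0, which agrees with 1 − 1 + 0 = 0.

Hence the Betti numbers are b_0 = 1, b_1 = 1, b_2 = 0.

b_0 = 1, b_1 = 1, b_2 = 0.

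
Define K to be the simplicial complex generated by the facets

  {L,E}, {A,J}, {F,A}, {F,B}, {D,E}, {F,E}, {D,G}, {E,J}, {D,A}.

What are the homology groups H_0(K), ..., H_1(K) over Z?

Take the total order A < B < D < E < F < G < J < L on the vertex set. Then K (dimension 1) consists of the simplices:

  0-simplices (8): A, B, D, E, F, G, J, L
  1-simplices (9): AD, AF, AJ, BF, DE, DG, EF, EJ, EL

Hence C_0 ≅ Z^8, C_1 ≅ Z^9.

∂_1: C_1 → C_0 sends each edge [p,q] (with p < q) to q − p.
The resulting 8×9 matrix has rank 7, and its Smith normal form has invariant factors (1,1,1,1,1,1,1).

Now H_k = ker ∂_k / im ∂_{k+1}, so:

  H_0: rank C_0 − rank ∂_1 = 8 − 7 = 1, and the invariant factors of ∂_1 are all 1, so H_0 ≅ Z.
  H_1: rank ker ∂_1 − rank ∂_2 = (9 − 7) − 0 = 2, and there is no ∂_2, so H_1 ≅ Z^2.

H_0 = Z,  H_1 = Z^2.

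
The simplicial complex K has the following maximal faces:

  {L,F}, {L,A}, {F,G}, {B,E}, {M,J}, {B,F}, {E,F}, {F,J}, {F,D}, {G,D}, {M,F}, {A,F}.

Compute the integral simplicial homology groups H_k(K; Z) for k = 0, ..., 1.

H_0 = Z,  H_1 = Z^4.

Order the vertices as A < B < D < E < F < G < J < L < M. Listing each simplex with vertices in this order, K has dimension 1 with simplices:

  0-simplices (9): A, B, D, E, F, G, J, L, M
  1-simplices (12): AF, AL, BE, BF, DF, DG, EF, FG, FJ, FL, FM, JM

so the chain groups are C_0 ≅ Z^9, C_1 ≅ Z^12.

The boundary map ∂_1: C_1 → C_0 maps an edge to its endpoints' difference, ∂[p,q] = q − p.
This gives a 9×12 integer matrix of rank 8; reducing to Smith normal form yields diagonal entries (1,1,1,1,1,1,1,1).

Computing H_k = (kernel of ∂_k) / (image of ∂_{k+1}):

  H_0: rank C_0 − rank ∂_1 = 9 − 8 = 1, and the invariant factors of ∂_1 are all 1, so H_0 = Z.
  H_1: rank ker ∂_1 − rank ∂_2 = (12 − 8) − 0 = 4, and there is no ∂_2, so H_1 = Z^4.

As a check, the Euler characteristic is 9 − 12 = -3, which agrees with 1 − 4 = -3.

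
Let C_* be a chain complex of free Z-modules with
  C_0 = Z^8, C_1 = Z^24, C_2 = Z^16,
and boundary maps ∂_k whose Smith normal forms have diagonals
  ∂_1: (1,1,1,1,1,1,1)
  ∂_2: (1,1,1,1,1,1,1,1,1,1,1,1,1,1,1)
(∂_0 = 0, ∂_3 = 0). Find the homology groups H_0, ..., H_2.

H_0: b_0 = 8 − 0 − 7 = 1; torsion from ∂_1 factors > 1: none. So H_0 ≅ Z.
H_1: b_1 = 24 − 7 − 15 = 2; torsion from ∂_2 factors > 1: none. So H_1 ≅ Z^2.
H_2: b_2 = 16 − 15 − 0 = 1; torsion from ∂_3 factors > 1: none. So H_2 ≅ Z.

H_0 ≅ Z,  H_1 ≅ Z^2,  H_2 ≅ Z.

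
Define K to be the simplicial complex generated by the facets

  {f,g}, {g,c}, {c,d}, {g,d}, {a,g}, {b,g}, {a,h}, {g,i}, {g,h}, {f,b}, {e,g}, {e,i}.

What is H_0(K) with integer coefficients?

H_0 = Z.

Order the vertices as a < b < c < d < e < f < g < h < i. Listing each simplex with vertices in this order, K has dimension 1 with simplices:

  0-simplices (9): a, b, c, d, e, f, g, h, i
  1-simplices (12): ag, ah, bf, bg, cd, cg, dg, eg, ei, fg, gh, gi

so the chain groups are C_0 ≅ Z^9, C_1 ≅ Z^12.

The boundary map ∂_1: C_1 → C_0 maps an edge to its endpoints' difference, ∂[p,q] = q − p.
This gives a 9×12 integer matrix of rank 8; reducing to Smith normal form yields diagonal entries (1,1,1,1,1,1,1,1).

Computing H_k = (kernel of ∂_k) / (image of ∂_{k+1}):

  H_0: rank C_0 − rank ∂_1 = 9 − 8 = 1, and the invariant factors of ∂_1 are all 1, so H_0 = Z.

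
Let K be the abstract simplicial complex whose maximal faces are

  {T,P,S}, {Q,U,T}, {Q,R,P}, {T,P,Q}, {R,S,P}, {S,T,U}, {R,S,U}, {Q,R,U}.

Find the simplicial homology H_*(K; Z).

K has 6 vertices, 12 edges, 8 triangles.
rank ∂_0 = 0, rank ∂_1 = 5 ⇒ b_0 = 6 − 0 − 5 = 1; all invariant factors of ∂_1 are 1 so no torsion. So H_0 = Z.
rank ∂_1 = 5, rank ∂_2 = 7 ⇒ b_1 = 12 − 5 − 7 = 0; all invariant factors of ∂_2 are 1 so no torsion. So H_1 = 0.
rank ∂_2 = 7, rank ∂_3 = 0 ⇒ b_2 = 8 − 7 − 0 = 1. So H_2 = Z.

H_0 = Z,  H_1 = 0,  H_2 = Z.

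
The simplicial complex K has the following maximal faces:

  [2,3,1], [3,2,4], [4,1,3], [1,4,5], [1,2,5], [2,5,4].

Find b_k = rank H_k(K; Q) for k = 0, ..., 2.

b_0 = 1, b_1 = 0, b_2 = 1.

Order the vertices as 1 < 2 < 3 < 4 < 5. Listing each simplex with vertices in this order, K has dimension 2 with simplices:

  0-simplices (5): [1], [2], [3], [4], [5]
  1-simplices (9): [1,2], [1,3], [1,4], [1,5], [2,3], [2,4], [2,5], [3,4], [4,5]
  2-simplices (6): [1,2,3], [1,2,5], [1,3,4], [1,4,5], [2,3,4], [2,4,5]

so the chain groups are C_0 ≅ Z^5, C_1 ≅ Z^9, C_2 ≅ Z^6.

The boundary map ∂_1: C_1 → C_0 maps an edge to its endpoints' difference, ∂[p,q] = q − p. For instance
  ∂[4,5] = [5] − [4].
The 5×9 boundary matrix has rank 4 and Smith normal form diag(1,1,1,1).

∂_2: C_2 → C_1 acts by ∂[p,q,r] = [q,r] − [p,r] + [p,q]. For instance
  ∂[2,4,5] = [4,5] − [2,5] + [2,4],
  ∂[1,2,3] = [2,3] − [1,3] + [1,2].
The resulting 9×6 matrix has rank 5, and its Smith normal form has invariant factors (1,1,1,1,1).

From H_k ≅ ker(∂_k) / im(∂_{k+1}) we obtain:

  H_0: rank C_0 − rank ∂_1 = 5 − 4 = 1, and the invariant factors of ∂_1 are all 1, so H_0 ≅ Z.
  H_1: rank ker ∂_1 − rank ∂_2 = (9 − 4) − 5 = 0, and the invariant factors of ∂_2 are all 1, so H_1 ≅ 0.
  H_2: rank ker ∂_2 − rank ∂_3 = (6 − 5) − 0 = 1, and there is no ∂_3, so H_2 ≅ Z.

Hence the Betti numbers are b_0 = 1, b_1 = 0, b_2 = 1.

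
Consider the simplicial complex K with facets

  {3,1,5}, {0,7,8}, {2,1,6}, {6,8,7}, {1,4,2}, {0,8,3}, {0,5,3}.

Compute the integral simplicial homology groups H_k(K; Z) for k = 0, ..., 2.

H_0 ≅ Z,  H_1 ≅ Z,  H_2 = 0.

K has 9 vertices, 16 edges, 7 triangles.
rank ∂_0 = 0, rank ∂_1 = 8 ⇒ b_0 = 9 − 0 − 8 = 1; all invariant factors of ∂_1 are 1 so no torsion. So H_0 ≅ Z.
rank ∂_1 = 8, rank ∂_2 = 7 ⇒ b_1 = 16 − 8 − 7 = 1; all invariant factors of ∂_2 are 1 so no torsion. So H_1 ≅ Z.
rank ∂_2 = 7, rank ∂_3 = 0 ⇒ b_2 = 7 − 7 − 0 = 0. So H_2 ≅ 0.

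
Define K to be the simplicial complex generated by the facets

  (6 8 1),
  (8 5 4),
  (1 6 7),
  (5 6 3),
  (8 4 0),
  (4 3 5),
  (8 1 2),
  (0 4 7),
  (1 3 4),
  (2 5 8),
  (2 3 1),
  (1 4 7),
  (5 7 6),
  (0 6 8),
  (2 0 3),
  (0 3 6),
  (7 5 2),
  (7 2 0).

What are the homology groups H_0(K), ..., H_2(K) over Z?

Take the total order 0 < 1 < 2 < 3 < 4 < 5 < 6 < 7 < 8 on the vertex set. Then K (dimension 2) consists of the simplices:

  0-simplices (9): [0], [1], [2], [3], [4], [5], [6], [7], [8]
  1-simplices (27): (27 of them)
  2-simplices (18): [0,2,3], [0,2,7], [0,3,6], [0,4,7], [0,4,8], [0,6,8], [1,2,3], [1,2,8], [1,3,4], [1,4,7], [1,6,7], [1,6,8], [2,5,7], [2,5,8], [3,4,5], [3,5,6], [4,5,8], [5,6,7]

giving chain groups C_0 ≅ Z^9, C_1 ≅ Z^27, C_2 ≅ Z^18.

∂_1: C_1 → C_0 maps an edge to its endpoints' difference, ∂[p,q] = q − p.
This gives a 9×27 integer matrix of rank 8; reducing to Smith normal form yields diagonal entries (1,1,1,1,1,1,1,1).

Boundary ∂_2: C_2 → C_1 acts by ∂[p,q,r] = [q,r] − [p,r] + [p,q]. For instance
  ∂[1,4,7] = [4,7] − [1,7] + [1,4],
  ∂[1,2,3] = [2,3] − [1,3] + [1,2].
This gives a 27×18 integer matrix of rank 17; reducing to Smith normal form yields diagonal entries (1,1,1,1,1,1,1,1,1,1,1,1,1,1,1,1,1).

Now H_k = ker ∂_k / im ∂_{k+1}, so:

  H_0: rank C_0 − rank ∂_1 = 9 − 8 = 1, and the invariant factors of ∂_1 are all 1, so H_0 = Z.
  H_1: rank ker ∂_1 − rank ∂_2 = (27 − 8) − 17 = 2, and the invariant factors of ∂_2 are all 1, so H_1 = Z^2.
  H_2: rank ker ∂_2 − rank ∂_3 = (18 − 17) − 0 = 1, and there is no ∂_3, so H_2 = Z.

As a check, the Euler characteristic is 9 − 27 + 18 = 0, which agrees with 1 − 2 + 1 = 0.

H_0 ≅ Z,  H_1 ≅ Z^2,  H_2 ≅ Z.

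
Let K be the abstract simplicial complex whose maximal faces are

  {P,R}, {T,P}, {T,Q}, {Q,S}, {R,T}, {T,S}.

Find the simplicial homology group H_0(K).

H_0 = Z.

Take the total order P < Q < R < S < T on the vertex set. Then K (dimension 1) consists of the simplices:

  0-simplices (5): P, Q, R, S, T
  1-simplices (6): PR, PT, QS, QT, RT, ST

so the chain groups are C_0 ≅ Z^5, C_1 ≅ Z^6.

Boundary ∂_1: C_1 → C_0 sends each edge [p,q] (with p < q) to q − p.
The 5×6 boundary matrix has rank 4 and Smith normal form diag(1,1,1,1).

Computing H_k = (kernel of ∂_k) / (image of ∂_{k+1}):

  H_0: rank C_0 − rank ∂_1 = 5 − 4 = 1, and the invariant factors of ∂_1 are all 1, so H_0 = Z.

(K is a triangulation of a wedge of 2 circles.)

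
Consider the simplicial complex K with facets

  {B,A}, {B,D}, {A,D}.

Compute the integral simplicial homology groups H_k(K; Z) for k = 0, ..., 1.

H_0 ≅ Z,  H_1 ≅ Z.

Take the total order A < B < D on the vertex set. Then K (dimension 1) consists of the simplices:

  0-simplices (3): A, B, D
  1-simplices (3): AB, AD, BD

Hence C_0 ≅ Z^3, C_1 ≅ Z^3.

Boundary ∂_1: C_1 → C_0 sends each edge [p,q] (with p < q) to q − p. For instance
  ∂BD = D − B.
This gives a 3×3 integer matrix of rank 2; reducing to Smith normal form yields diagonal entries (1,1).

Reading off H_k = ker ∂_k / im ∂_{k+1}:

  H_0: rank C_0 − rank ∂_1 = 3 − 2 = 1, and the invariant factors of ∂_1 are all 1, so H_0 ≅ Z.
  H_1: rank ker ∂_1 − rank ∂_2 = (3 − 2) − 0 = 1, and there is no ∂_2, so H_1 ≅ Z.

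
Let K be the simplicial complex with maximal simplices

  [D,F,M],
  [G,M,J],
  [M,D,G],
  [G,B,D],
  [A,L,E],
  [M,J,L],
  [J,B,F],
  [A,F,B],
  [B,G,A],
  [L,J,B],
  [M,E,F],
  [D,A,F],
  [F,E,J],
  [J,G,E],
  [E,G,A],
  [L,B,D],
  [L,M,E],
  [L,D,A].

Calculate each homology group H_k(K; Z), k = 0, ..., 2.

We work with the vertex ordering A < B < D < E < F < G < J < L < M. The simplices of K, each written with vertices in increasing order, are:

  0-simplices (9): A, B, D, E, F, G, J, L, M
  1-simplices (27): AB, AD, AE, AF, AG, AL, BD, BF, BG, BJ, BL, DF, DG, DL, DM, EF, EG, EJ, EL, EM, FJ, FM, GJ, GM, JL, JM, LM
  2-simplices (18): ABF, ABG, ADF, ADL, AEG, AEL, BDG, BDL, BFJ, BJL, DFM, DGM, EFJ, EFM, EGJ, ELM, GJM, JLM

giving chain groups C_0 ≅ Z^9, C_1 ≅ Z^27, C_2 ≅ Z^18.

∂_1: C_1 → C_0 is given by ∂[p,q] = [q] − [p]. For instance
  ∂AG = G − A.
As a 9×27 matrix over Z this has rank 8, with invariant factors (1,1,1,1,1,1,1,1).

The boundary map ∂_2: C_2 → C_1 acts by ∂[p,q,r] = [q,r] − [p,r] + [p,q]. For instance
  ∂BJL = JL − BL + BJ,
  ∂ELM = LM − EM + EL.
This gives a 27×18 integer matrix of rank 18; reducing to Smith normal form yields diagonal entries (1,1,1,1,1,1,1,1,1,1,1,1,1,1,1,1,1,2).

Computing H_k = (kernel of ∂_k) / (image of ∂_{k+1}):

  H_0: rank C_0 − rank ∂_1 = 9 − 8 = 1, and the invariant factors of ∂_1 are all 1, so H_0 = Z.
  H_1: rank ker ∂_1 − rank ∂_2 = (27 − 8) − 18 = 1, and ∂_2 has invariant factor 2 > 1, so H_1 = Z ⊕ Z/2Z.
  H_2: rank ker ∂_2 − rank ∂_3 = (18 − 18) − 0 = 0, and there is no ∂_3, so H_2 = 0.

H_0 = Z,  H_1 = Z ⊕ Z/2Z,  H_2 = 0.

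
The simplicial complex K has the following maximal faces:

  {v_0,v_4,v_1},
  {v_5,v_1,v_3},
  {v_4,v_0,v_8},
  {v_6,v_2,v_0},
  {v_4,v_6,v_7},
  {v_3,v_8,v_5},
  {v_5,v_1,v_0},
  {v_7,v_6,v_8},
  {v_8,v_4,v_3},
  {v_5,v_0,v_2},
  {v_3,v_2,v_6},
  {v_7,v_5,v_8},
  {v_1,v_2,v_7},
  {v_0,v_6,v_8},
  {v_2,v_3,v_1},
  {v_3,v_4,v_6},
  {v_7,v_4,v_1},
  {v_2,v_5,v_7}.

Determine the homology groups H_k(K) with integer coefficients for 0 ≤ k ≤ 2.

H_0 = Z,  H_1 = Z × Z/2,  H_2 = 0.

K has 9 vertices, 27 edges, 18 triangles.
rank ∂_0 = 0, rank ∂_1 = 8 ⇒ b_0 = 9 − 0 − 8 = 1; all invariant factors of ∂_1 are 1 so no torsion. So H_0 ≅ Z.
rank ∂_1 = 8, rank ∂_2 = 18 ⇒ b_1 = 27 − 8 − 18 = 1; ∂_2 has invariant factor(s) [2] giving torsion. So H_1 ≅ Z × Z/2.
rank ∂_2 = 18, rank ∂_3 = 0 ⇒ b_2 = 18 − 18 − 0 = 0. So H_2 ≅ 0.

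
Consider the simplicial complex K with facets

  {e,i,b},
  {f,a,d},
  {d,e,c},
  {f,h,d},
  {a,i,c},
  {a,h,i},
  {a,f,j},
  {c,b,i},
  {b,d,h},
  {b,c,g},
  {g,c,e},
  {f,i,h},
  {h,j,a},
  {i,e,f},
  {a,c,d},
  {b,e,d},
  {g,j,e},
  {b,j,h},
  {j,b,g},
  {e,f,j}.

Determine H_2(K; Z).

K has 10 vertices, 30 edges, 20 triangles.
rank ∂_2 = 20, rank ∂_3 = 0 ⇒ b_2 = 20 − 20 − 0 = 0. So H_2 = 0.

H_2 ≅ 0.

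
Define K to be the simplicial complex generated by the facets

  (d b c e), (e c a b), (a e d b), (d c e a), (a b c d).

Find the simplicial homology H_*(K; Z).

K has 5 vertices, 10 edges, 10 triangles, 5 3-simplices.
rank ∂_0 = 0, rank ∂_1 = 4 ⇒ b_0 = 5 − 0 − 4 = 1; all invariant factors of ∂_1 are 1 so no torsion. So H_0 = Z.
rank ∂_1 = 4, rank ∂_2 = 6 ⇒ b_1 = 10 − 4 − 6 = 0; all invariant factors of ∂_2 are 1 so no torsion. So H_1 = 0.
rank ∂_2 = 6, rank ∂_3 = 4 ⇒ b_2 = 10 − 6 − 4 = 0; all invariant factors of ∂_3 are 1 so no torsion. So H_2 = 0.
rank ∂_3 = 4, rank ∂_4 = 0 ⇒ b_3 = 5 − 4 − 0 = 1. So H_3 = Z.

H_0 = Z,  H_1 = 0,  H_2 = 0,  H_3 = Z.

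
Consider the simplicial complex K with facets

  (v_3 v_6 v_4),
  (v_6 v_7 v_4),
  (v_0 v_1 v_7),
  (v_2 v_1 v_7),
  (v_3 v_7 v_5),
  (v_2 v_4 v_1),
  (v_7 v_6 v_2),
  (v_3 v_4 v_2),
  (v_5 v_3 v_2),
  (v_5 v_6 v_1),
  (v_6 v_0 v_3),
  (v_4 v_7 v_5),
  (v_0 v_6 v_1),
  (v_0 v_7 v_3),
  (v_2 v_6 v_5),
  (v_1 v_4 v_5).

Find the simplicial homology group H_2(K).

H_2 ≅ Z.

We work with the vertex ordering v_0 < v_1 < v_2 < v_3 < v_4 < v_5 < v_6 < v_7. The simplices of K, each written with vertices in increasing order, are:

  0-simplices (8): [v_0], [v_1], [v_2], [v_3], [v_4], [v_5], [v_6], [v_7]
  1-simplices (24): (24 of them)
  2-simplices (16): (16 of them)

so the chain groups are C_0 ≅ Z^8, C_1 ≅ Z^24, C_2 ≅ Z^16.

Boundary ∂_1: C_1 → C_0 is given by ∂[p,q] = [q] − [p]. For instance
  ∂[v_0,v_1] = [v_1] − [v_0].
The resulting 8×24 matrix has rank 7, and its Smith normal form has invariant factors (1,1,1,1,1,1,1).

Boundary ∂_2: C_2 → C_1 acts by ∂[p,q,r] = [q,r] − [p,r] + [p,q]. For instance
  ∂[v_1,v_5,v_6] = [v_5,v_6] − [v_1,v_6] + [v_1,v_5],
  ∂[v_4,v_6,v_7] = [v_6,v_7] − [v_4,v_7] + [v_4,v_6].
This gives a 24×16 integer matrix of rank 15; reducing to Smith normal form yields diagonal entries (1,1,1,1,1,1,1,1,1,1,1,1,1,1,1).

Computing H_k = (kernel of ∂_k) / (image of ∂_{k+1}):

  H_2: rank ker ∂_2 − rank ∂_3 = (16 − 15) − 0 = 1, and there is no ∂_3, so H_2 = Z.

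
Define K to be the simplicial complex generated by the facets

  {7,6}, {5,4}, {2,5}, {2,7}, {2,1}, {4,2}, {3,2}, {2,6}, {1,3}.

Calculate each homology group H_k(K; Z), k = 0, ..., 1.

Take the total order 1 < 2 < 3 < 4 < 5 < 6 < 7 on the vertex set. Then K (dimension 1) consists of the simplices:

  0-simplices (7): [1], [2], [3], [4], [5], [6], [7]
  1-simplices (9): [1,2], [1,3], [2,3], [2,4], [2,5], [2,6], [2,7], [4,5], [6,7]

Hence C_0 ≅ Z^7, C_1 ≅ Z^9.

∂_1: C_1 → C_0 sends each edge [p,q] (with p < q) to q − p.
This gives a 7×9 integer matrix of rank 6; reducing to Smith normal form yields diagonal entries (1,1,1,1,1,1).

Computing H_k = (kernel of ∂_k) / (image of ∂_{k+1}):

  H_0: rank C_0 − rank ∂_1 = 7 − 6 = 1, and the invariant factors of ∂_1 are all 1, so H_0 ≅ Z.
  H_1: rank ker ∂_1 − rank ∂_2 = (9 − 6) − 0 = 3, and there is no ∂_2, so H_1 ≅ Z^3.

H_0 ≅ Z,  H_1 ≅ Z^3.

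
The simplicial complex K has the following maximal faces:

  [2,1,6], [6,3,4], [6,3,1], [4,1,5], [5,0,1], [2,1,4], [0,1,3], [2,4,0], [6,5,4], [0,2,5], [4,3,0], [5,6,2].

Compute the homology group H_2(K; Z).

H_2 ≅ 0.

Fix the vertex order 0 < 1 < 2 < 3 < 4 < 5 < 6 and write every simplex with vertices in increasing order. Then dim K = 2 and the simplices of K are:

  0-simplices (7): [0], [1], [2], [3], [4], [5], [6]
  1-simplices (18): [0,1], [0,2], [0,3], [0,4], [0,5], [1,2], [1,3], [1,4], [1,5], [1,6], [2,4], [2,5], [2,6], [3,4], [3,6], [4,5], [4,6], [5,6]
  2-simplices (12): [0,1,3], [0,1,5], [0,2,4], [0,2,5], [0,3,4], [1,2,4], [1,2,6], [1,3,6], [1,4,5], [2,5,6], [3,4,6], [4,5,6]

giving chain groups C_0 ≅ Z^7, C_1 ≅ Z^18, C_2 ≅ Z^12.

∂_1: C_1 → C_0 sends each edge [p,q] (with p < q) to q − p.
As a 7×18 matrix over Z this has rank 6, with invariant factors (1,1,1,1,1,1).

The boundary map ∂_2: C_2 → C_1 maps a triangle to the signed sum of its edges. For instance
  ∂[0,1,3] = [1,3] − [0,3] + [0,1],
  ∂[3,4,6] = [4,6] − [3,6] + [3,4].
This gives a 18×12 integer matrix of rank 12; reducing to Smith normal form yields diagonal entries (1,1,1,1,1,1,1,1,1,1,1,2).

Computing H_k = (kernel of ∂_k) / (image of ∂_{k+1}):

  H_2: rank ker ∂_2 − rank ∂_3 = (12 − 12) − 0 = 0, and there is no ∂_3, so H_2 ≅ 0.

(K is a triangulation of the real projective plane RP^2.)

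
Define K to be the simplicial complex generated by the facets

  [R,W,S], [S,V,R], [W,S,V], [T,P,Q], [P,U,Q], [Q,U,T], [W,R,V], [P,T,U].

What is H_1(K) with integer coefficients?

H_1 ≅ 0.

Fix the vertex order P < Q < R < S < T < U < V < W and write every simplex with vertices in increasing order. Then dim K = 2 and the simplices of K are:

  0-simplices (8): P, Q, R, S, T, U, V, W
  1-simplices (12): PQ, PT, PU, QT, QU, RS, RV, RW, SV, SW, TU, VW
  2-simplices (8): PQT, PQU, PTU, QTU, RSV, RSW, RVW, SVW

Hence C_0 ≅ Z^8, C_1 ≅ Z^12, C_2 ≅ Z^8.

∂_1: C_1 → C_0 maps an edge to its endpoints' difference, ∂[p,q] = q − p.
This gives a 8×12 integer matrix of rank 6; reducing to Smith normal form yields diagonal entries (1,1,1,1,1,1).

The boundary map ∂_2: C_2 → C_1 acts by ∂[p,q,r] = [q,r] − [p,r] + [p,q]. For instance
  ∂PTU = TU − PU + PT,
  ∂RVW = VW − RW + RV.
As a 12×8 matrix over Z this has rank 6, with invariant factors (1,1,1,1,1,1).

From H_k ≅ ker(∂_k) / im(∂_{k+1}) we obtain:

  H_1: rank ker ∂_1 − rank ∂_2 = (12 − 6) − 6 = 0, and the invariant factors of ∂_2 are all 1, so H_1 = 0.

(K is a triangulation of the disjoint union of the 2-sphere S^2 and the 2-sphere S^2.)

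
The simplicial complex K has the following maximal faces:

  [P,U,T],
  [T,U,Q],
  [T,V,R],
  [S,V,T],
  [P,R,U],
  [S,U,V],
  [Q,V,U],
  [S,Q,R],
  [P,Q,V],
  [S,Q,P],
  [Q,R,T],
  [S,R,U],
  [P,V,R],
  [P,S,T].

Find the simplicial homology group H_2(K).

H_2 ≅ Z.

Take the total order P < Q < R < S < T < U < V on the vertex set. Then K (dimension 2) consists of the simplices:

  0-simplices (7): P, Q, R, S, T, U, V
  1-simplices (21): PQ, PR, PS, PT, PU, PV, QR, QS, QT, QU, QV, RS, RT, RU, RV, ST, SU, SV, TU, TV, UV
  2-simplices (14): PQS, PQV, PRU, PRV, PST, PTU, QRS, QRT, QTU, QUV, RSU, RTV, STV, SUV

so the chain groups are C_0 ≅ Z^7, C_1 ≅ Z^21, C_2 ≅ Z^14.

The boundary map ∂_1: C_1 → C_0 is given by ∂[p,q] = [q] − [p]. For instance
  ∂SU = U − S.
As a 7×21 matrix over Z this has rank 6, with invariant factors (1,1,1,1,1,1).

∂_2: C_2 → C_1 maps a triangle to the signed sum of its edges. For instance
  ∂SUV = UV − SV + SU,
  ∂PQS = QS − PS + PQ.
This gives a 21×14 integer matrix of rank 13; reducing to Smith normal form yields diagonal entries (1,1,1,1,1,1,1,1,1,1,1,1,1).

Computing H_k = (kernel of ∂_k) / (image of ∂_{k+1}):

  H_2: rank ker ∂_2 − rank ∂_3 = (14 − 13) − 0 = 1, and there is no ∂_3, so H_2 = Z.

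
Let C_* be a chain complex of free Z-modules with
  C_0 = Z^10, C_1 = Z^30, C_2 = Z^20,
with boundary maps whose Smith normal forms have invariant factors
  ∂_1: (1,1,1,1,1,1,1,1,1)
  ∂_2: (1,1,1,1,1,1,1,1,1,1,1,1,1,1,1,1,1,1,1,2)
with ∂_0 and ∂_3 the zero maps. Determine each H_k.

H_0 ≅ Z,  H_1 ≅ Z ⊕ Z/2Z,  H_2 = 0.

H_0: b_0 = 10 − 0 − 9 = 1; torsion from ∂_1 factors > 1: none. So H_0 ≅ Z.
H_1: b_1 = 30 − 9 − 20 = 1; torsion from ∂_2 factors > 1: [2]. So H_1 ≅ Z ⊕ Z/2Z.
H_2: b_2 = 20 − 20 − 0 = 0; torsion from ∂_3 factors > 1: none. So H_2 ≅ 0.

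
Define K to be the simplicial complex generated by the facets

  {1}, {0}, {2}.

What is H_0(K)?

H_0 = Z^3.

K has 3 vertices.
rank ∂_0 = 0, rank ∂_1 = 0 ⇒ b_0 = 3 − 0 − 0 = 3. So H_0 ≅ Z^3.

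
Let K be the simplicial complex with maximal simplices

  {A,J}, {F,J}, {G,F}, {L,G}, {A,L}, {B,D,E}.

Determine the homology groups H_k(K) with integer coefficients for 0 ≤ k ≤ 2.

K has 8 vertices, 8 edges, 1 triangle.
rank ∂_0 = 0, rank ∂_1 = 6 ⇒ b_0 = 8 − 0 − 6 = 2; all invariant factors of ∂_1 are 1 so no torsion. So H_0 ≅ Z^2.
rank ∂_1 = 6, rank ∂_2 = 1 ⇒ b_1 = 8 − 6 − 1 = 1; all invariant factors of ∂_2 are 1 so no torsion. So H_1 ≅ Z.
rank ∂_2 = 1, rank ∂_3 = 0 ⇒ b_2 = 1 − 1 − 0 = 0. So H_2 ≅ 0.

H_0 ≅ Z^2,  H_1 ≅ Z,  H_2 = 0.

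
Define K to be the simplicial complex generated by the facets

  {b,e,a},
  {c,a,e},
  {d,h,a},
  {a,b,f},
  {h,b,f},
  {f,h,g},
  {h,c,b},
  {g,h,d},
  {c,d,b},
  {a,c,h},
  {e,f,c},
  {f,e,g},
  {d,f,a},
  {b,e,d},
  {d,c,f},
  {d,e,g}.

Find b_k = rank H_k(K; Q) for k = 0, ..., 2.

b_0 = 1, b_1 = 2, b_2 = 1.

Order the vertices as a < b < c < d < e < f < g < h. Listing each simplex with vertices in this order, K has dimension 2 with simplices:

  0-simplices (8): a, b, c, d, e, f, g, h
  1-simplices (24): ab, ac, ad, ae, af, ah, bc, bd, be, bf, bh, cd, ce, cf, ch, de, df, dg, dh, ef, eg, fg, fh, gh
  2-simplices (16): abe, abf, ace, ach, adf, adh, bcd, bch, bde, bfh, cdf, cef, deg, dgh, efg, fgh

so the chain groups are C_0 ≅ Z^8, C_1 ≅ Z^24, C_2 ≅ Z^16.

Boundary ∂_1: C_1 → C_0 maps an edge to its endpoints' difference, ∂[p,q] = q − p. For instance
  ∂be = e − b.
The resulting 8×24 matrix has rank 7, and its Smith normal form has invariant factors (1,1,1,1,1,1,1).

Boundary ∂_2: C_2 → C_1 acts by ∂[p,q,r] = [q,r] − [p,r] + [p,q]. For instance
  ∂fgh = gh − fh + fg,
  ∂cdf = df − cf + cd.
This gives a 24×16 integer matrix of rank 15; reducing to Smith normal form yields diagonal entries (1,1,1,1,1,1,1,1,1,1,1,1,1,1,1).

From H_k ≅ ker(∂_k) / im(∂_{k+1}) we obtain:

  H_0: rank C_0 − rank ∂_1 = 8 − 7 = 1, and the invariant factors of ∂_1 are all 1, so H_0 ≅ Z.
  H_1: rank ker ∂_1 − rank ∂_2 = (24 − 7) − 15 = 2, and the invariant factors of ∂_2 are all 1, so H_1 ≅ Z^2.
  H_2: rank ker ∂_2 − rank ∂_3 = (16 − 15) − 0 = 1, and there is no ∂_3, so H_2 ≅ Z.

As a check, the Euler characteristic is 8 − 24 + 16 = 0, which agrees with 1 − 2 + 1 = 0.
(K is a triangulation of the torus T^2.)

Hence the Betti numbers are b_0 = 1, b_1 = 2, b_2 = 1.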